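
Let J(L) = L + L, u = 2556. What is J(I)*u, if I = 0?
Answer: 0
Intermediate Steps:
J(L) = 2*L
J(I)*u = (2*0)*2556 = 0*2556 = 0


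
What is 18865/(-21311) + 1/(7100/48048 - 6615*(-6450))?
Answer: -1611390254534753/1820320096666625 ≈ -0.88522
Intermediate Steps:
18865/(-21311) + 1/(7100/48048 - 6615*(-6450)) = 18865*(-1/21311) - 1/6450/(7100*(1/48048) - 6615) = -18865/21311 - 1/6450/(1775/12012 - 6615) = -18865/21311 - 1/6450/(-79457605/12012) = -18865/21311 - 12012/79457605*(-1/6450) = -18865/21311 + 2002/85416925375 = -1611390254534753/1820320096666625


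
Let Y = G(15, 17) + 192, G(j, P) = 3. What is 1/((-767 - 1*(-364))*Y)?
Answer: -1/78585 ≈ -1.2725e-5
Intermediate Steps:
Y = 195 (Y = 3 + 192 = 195)
1/((-767 - 1*(-364))*Y) = 1/((-767 - 1*(-364))*195) = 1/((-767 + 364)*195) = 1/(-403*195) = 1/(-78585) = -1/78585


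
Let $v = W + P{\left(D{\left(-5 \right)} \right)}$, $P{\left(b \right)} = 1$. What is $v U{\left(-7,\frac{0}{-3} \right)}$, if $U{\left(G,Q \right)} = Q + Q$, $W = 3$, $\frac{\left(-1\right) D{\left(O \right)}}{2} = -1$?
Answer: $0$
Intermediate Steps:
$D{\left(O \right)} = 2$ ($D{\left(O \right)} = \left(-2\right) \left(-1\right) = 2$)
$U{\left(G,Q \right)} = 2 Q$
$v = 4$ ($v = 3 + 1 = 4$)
$v U{\left(-7,\frac{0}{-3} \right)} = 4 \cdot 2 \frac{0}{-3} = 4 \cdot 2 \cdot 0 \left(- \frac{1}{3}\right) = 4 \cdot 2 \cdot 0 = 4 \cdot 0 = 0$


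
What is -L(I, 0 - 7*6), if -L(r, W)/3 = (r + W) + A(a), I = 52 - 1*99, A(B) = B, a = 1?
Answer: -264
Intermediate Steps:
I = -47 (I = 52 - 99 = -47)
L(r, W) = -3 - 3*W - 3*r (L(r, W) = -3*((r + W) + 1) = -3*((W + r) + 1) = -3*(1 + W + r) = -3 - 3*W - 3*r)
-L(I, 0 - 7*6) = -(-3 - 3*(0 - 7*6) - 3*(-47)) = -(-3 - 3*(0 - 42) + 141) = -(-3 - 3*(-42) + 141) = -(-3 + 126 + 141) = -1*264 = -264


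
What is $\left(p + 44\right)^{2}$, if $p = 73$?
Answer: $13689$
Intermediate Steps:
$\left(p + 44\right)^{2} = \left(73 + 44\right)^{2} = 117^{2} = 13689$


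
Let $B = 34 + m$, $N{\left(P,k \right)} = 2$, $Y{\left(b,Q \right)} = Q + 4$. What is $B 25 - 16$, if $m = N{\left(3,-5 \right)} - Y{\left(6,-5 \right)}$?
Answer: $909$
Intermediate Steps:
$Y{\left(b,Q \right)} = 4 + Q$
$m = 3$ ($m = 2 - \left(4 - 5\right) = 2 - -1 = 2 + 1 = 3$)
$B = 37$ ($B = 34 + 3 = 37$)
$B 25 - 16 = 37 \cdot 25 - 16 = 925 - 16 = 909$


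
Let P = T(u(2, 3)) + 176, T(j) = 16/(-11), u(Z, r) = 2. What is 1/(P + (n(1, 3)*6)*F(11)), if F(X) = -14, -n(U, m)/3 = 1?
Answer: 11/4692 ≈ 0.0023444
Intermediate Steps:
T(j) = -16/11 (T(j) = 16*(-1/11) = -16/11)
n(U, m) = -3 (n(U, m) = -3*1 = -3)
P = 1920/11 (P = -16/11 + 176 = 1920/11 ≈ 174.55)
1/(P + (n(1, 3)*6)*F(11)) = 1/(1920/11 - 3*6*(-14)) = 1/(1920/11 - 18*(-14)) = 1/(1920/11 + 252) = 1/(4692/11) = 11/4692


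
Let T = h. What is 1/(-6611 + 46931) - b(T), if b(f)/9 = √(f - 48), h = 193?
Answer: 1/40320 - 9*√145 ≈ -108.37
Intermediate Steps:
T = 193
b(f) = 9*√(-48 + f) (b(f) = 9*√(f - 48) = 9*√(-48 + f))
1/(-6611 + 46931) - b(T) = 1/(-6611 + 46931) - 9*√(-48 + 193) = 1/40320 - 9*√145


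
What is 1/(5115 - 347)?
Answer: 1/4768 ≈ 0.00020973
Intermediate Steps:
1/(5115 - 347) = 1/4768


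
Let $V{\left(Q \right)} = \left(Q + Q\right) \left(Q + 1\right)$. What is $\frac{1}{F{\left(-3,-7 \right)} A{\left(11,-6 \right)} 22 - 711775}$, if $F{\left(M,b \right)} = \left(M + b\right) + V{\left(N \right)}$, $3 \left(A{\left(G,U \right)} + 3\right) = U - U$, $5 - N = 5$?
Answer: $- \frac{1}{711115} \approx -1.4062 \cdot 10^{-6}$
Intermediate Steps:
$N = 0$ ($N = 5 - 5 = 0$)
$A{\left(G,U \right)} = -3$ ($A{\left(G,U \right)} = -3 + \frac{U - U}{3} = -3 + \frac{1}{3} \cdot 0 = -3 + 0 = -3$)
$V{\left(Q \right)} = 2 Q \left(1 + Q\right)$
$F{\left(M,b \right)} = M + b$ ($F{\left(M,b \right)} = \left(M + b\right) + 2 \cdot 0 \left(1 + 0\right) = \left(M + b\right) + 2 \cdot 0 \cdot 1 = \left(M + b\right) + 0 = M + b$)
$\frac{1}{F{\left(-3,-7 \right)} A{\left(11,-6 \right)} 22 - 711775} = \frac{1}{\left(-3 - 7\right) \left(-3\right) 22 - 711775} = \frac{1}{\left(-10\right) \left(-3\right) 22 - 711775} = \frac{1}{30 \cdot 22 - 711775} = \frac{1}{660 - 711775} = \frac{1}{-711115} = - \frac{1}{711115}$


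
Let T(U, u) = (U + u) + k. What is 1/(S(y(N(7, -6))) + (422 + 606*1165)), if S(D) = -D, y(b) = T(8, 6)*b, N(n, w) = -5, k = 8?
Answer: 1/706522 ≈ 1.4154e-6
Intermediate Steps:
T(U, u) = 8 + U + u (T(U, u) = (U + u) + 8 = 8 + U + u)
y(b) = 22*b (y(b) = (8 + 8 + 6)*b = 22*b)
1/(S(y(N(7, -6))) + (422 + 606*1165)) = 1/(-22*(-5) + (422 + 606*1165)) = 1/(-1*(-110) + (422 + 705990)) = 1/(110 + 706412) = 1/706522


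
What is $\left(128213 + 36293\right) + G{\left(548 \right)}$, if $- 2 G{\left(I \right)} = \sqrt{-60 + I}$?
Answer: $164506 - \sqrt{122} \approx 1.645 \cdot 10^{5}$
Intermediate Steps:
$G{\left(I \right)} = - \frac{\sqrt{-60 + I}}{2}$
$\left(128213 + 36293\right) + G{\left(548 \right)} = \left(128213 + 36293\right) - \frac{\sqrt{-60 + 548}}{2} = 164506 - \frac{\sqrt{488}}{2} = 164506 - \frac{2 \sqrt{122}}{2} = 164506 - \sqrt{122}$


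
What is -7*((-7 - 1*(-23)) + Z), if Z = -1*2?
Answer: -98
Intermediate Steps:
Z = -2
-7*((-7 - 1*(-23)) + Z) = -7*((-7 - 1*(-23)) - 2) = -7*((-7 + 23) - 2) = -7*(16 - 2) = -7*14 = -98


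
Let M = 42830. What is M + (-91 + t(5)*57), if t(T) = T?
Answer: 43024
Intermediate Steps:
M + (-91 + t(5)*57) = 42830 + (-91 + 5*57) = 42830 + (-91 + 285) = 42830 + 194 = 43024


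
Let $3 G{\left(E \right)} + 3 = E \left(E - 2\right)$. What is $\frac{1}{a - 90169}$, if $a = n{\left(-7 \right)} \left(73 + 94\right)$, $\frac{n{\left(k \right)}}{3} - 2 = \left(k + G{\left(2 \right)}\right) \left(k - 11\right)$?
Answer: $- \frac{1}{17023} \approx -5.8744 \cdot 10^{-5}$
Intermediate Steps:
$G{\left(E \right)} = -1 + \frac{E \left(-2 + E\right)}{3}$ ($G{\left(E \right)} = -1 + \frac{E \left(E - 2\right)}{3} = -1 + \frac{E \left(-2 + E\right)}{3}$)
$n{\left(k \right)} = 6 + 3 \left(-1 + k\right) \left(-11 + k\right)$ ($n{\left(k \right)} = 6 + 3 \left(k - \left(\frac{7}{3} - \frac{4}{3}\right)\right) \left(k - 11\right) = 6 + 3 \left(k - 1\right) \left(-11 + k\right) = 6 + 3 \left(-1 + k\right) \left(-11 + k\right)$)
$a = 73146$ ($a = \left(39 - -252 + 3 \left(-7\right)^{2}\right) \left(73 + 94\right) = \left(39 + 252 + 3 \cdot 49\right) 167 = \left(39 + 252 + 147\right) 167 = 438 \cdot 167 = 73146$)
$\frac{1}{a - 90169} = \frac{1}{73146 - 90169} = \frac{1}{-17023} = - \frac{1}{17023}$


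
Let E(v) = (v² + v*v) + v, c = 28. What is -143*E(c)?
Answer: -228228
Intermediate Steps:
E(v) = v + 2*v² (E(v) = (v² + v²) + v = 2*v² + v = v + 2*v²)
-143*E(c) = -4004*(1 + 2*28) = -4004*(1 + 56) = -4004*57 = -143*1596 = -228228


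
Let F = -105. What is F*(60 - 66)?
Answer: 630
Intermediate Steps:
F*(60 - 66) = -105*(60 - 66) = -105*(-6) = 630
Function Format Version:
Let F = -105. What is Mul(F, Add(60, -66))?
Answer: 630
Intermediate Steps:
Mul(F, Add(60, -66)) = Mul(-105, Add(60, -66)) = Mul(-105, -6) = 630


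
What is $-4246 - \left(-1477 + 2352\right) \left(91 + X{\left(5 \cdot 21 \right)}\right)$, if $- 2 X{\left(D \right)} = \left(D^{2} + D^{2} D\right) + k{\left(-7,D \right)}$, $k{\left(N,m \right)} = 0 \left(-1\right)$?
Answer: $511200504$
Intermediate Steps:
$k{\left(N,m \right)} = 0$
$X{\left(D \right)} = - \frac{D^{2}}{2} - \frac{D^{3}}{2}$ ($X{\left(D \right)} = - \frac{\left(D^{2} + D^{2} D\right) + 0}{2} = - \frac{\left(D^{2} + D^{3}\right) + 0}{2} = - \frac{D^{2} + D^{3}}{2} = - \frac{D^{2}}{2} - \frac{D^{3}}{2}$)
$-4246 - \left(-1477 + 2352\right) \left(91 + X{\left(5 \cdot 21 \right)}\right) = -4246 - \left(-1477 + 2352\right) \left(91 + \frac{\left(5 \cdot 21\right)^{2} \left(-1 - 5 \cdot 21\right)}{2}\right) = -4246 - 875 \left(91 + \frac{105^{2} \left(-1 - 105\right)}{2}\right) = -4246 - 875 \left(91 + \frac{1}{2} \cdot 11025 \left(-1 - 105\right)\right) = -4246 - 875 \left(91 + \frac{1}{2} \cdot 11025 \left(-106\right)\right) = -4246 - 875 \left(91 - 584325\right) = -4246 - 875 \left(-584234\right) = -4246 - -511204750 = -4246 + 511204750 = 511200504$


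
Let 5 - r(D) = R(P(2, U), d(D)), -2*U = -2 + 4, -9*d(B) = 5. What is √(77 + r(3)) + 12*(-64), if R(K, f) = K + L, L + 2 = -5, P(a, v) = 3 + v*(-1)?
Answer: -768 + √85 ≈ -758.78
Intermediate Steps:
d(B) = -5/9 (d(B) = -⅑*5 = -5/9)
U = -1 (U = -(-2 + 4)/2 = -½*2 = -1)
P(a, v) = 3 - v
L = -7 (L = -2 - 5 = -7)
R(K, f) = -7 + K (R(K, f) = K - 7 = -7 + K)
r(D) = 8 (r(D) = 5 - (-7 + (3 - 1*(-1))) = 5 - (-7 + (3 + 1)) = 5 - (-7 + 4) = 5 - 1*(-3) = 5 + 3 = 8)
√(77 + r(3)) + 12*(-64) = √(77 + 8) + 12*(-64) = √85 - 768 = -768 + √85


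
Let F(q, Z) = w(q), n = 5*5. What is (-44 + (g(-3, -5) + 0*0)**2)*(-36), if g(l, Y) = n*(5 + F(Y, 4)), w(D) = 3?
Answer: -1438416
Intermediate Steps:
n = 25
F(q, Z) = 3
g(l, Y) = 200 (g(l, Y) = 25*(5 + 3) = 25*8 = 200)
(-44 + (g(-3, -5) + 0*0)**2)*(-36) = (-44 + (200 + 0*0)**2)*(-36) = (-44 + (200 + 0)**2)*(-36) = (-44 + 200**2)*(-36) = (-44 + 40000)*(-36) = 39956*(-36) = -1438416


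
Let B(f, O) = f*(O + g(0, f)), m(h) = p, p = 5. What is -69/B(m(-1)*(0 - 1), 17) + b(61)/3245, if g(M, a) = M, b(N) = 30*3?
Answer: 46311/55165 ≈ 0.83950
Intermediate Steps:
b(N) = 90
m(h) = 5
B(f, O) = O*f (B(f, O) = f*(O + 0) = f*O = O*f)
-69/B(m(-1)*(0 - 1), 17) + b(61)/3245 = -69*1/(85*(0 - 1)) + 90/3245 = -69/(17*(5*(-1))) + 90*(1/3245) = -69/(17*(-5)) + 18/649 = -69/(-85) + 18/649 = -69*(-1/85) + 18/649 = 69/85 + 18/649 = 46311/55165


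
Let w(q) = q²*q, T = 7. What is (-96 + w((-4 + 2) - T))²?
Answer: 680625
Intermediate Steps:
w(q) = q³
(-96 + w((-4 + 2) - T))² = (-96 + ((-4 + 2) - 1*7)³)² = (-96 + (-2 - 7)³)² = (-96 + (-9)³)² = (-96 - 729)² = (-825)² = 680625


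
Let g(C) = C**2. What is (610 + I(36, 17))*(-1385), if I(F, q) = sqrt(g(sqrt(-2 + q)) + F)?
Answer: -844850 - 1385*sqrt(51) ≈ -8.5474e+5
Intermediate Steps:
I(F, q) = sqrt(-2 + F + q) (I(F, q) = sqrt((sqrt(-2 + q))**2 + F) = sqrt((-2 + q) + F) = sqrt(-2 + F + q))
(610 + I(36, 17))*(-1385) = (610 + sqrt(-2 + 36 + 17))*(-1385) = (610 + sqrt(51))*(-1385) = -844850 - 1385*sqrt(51)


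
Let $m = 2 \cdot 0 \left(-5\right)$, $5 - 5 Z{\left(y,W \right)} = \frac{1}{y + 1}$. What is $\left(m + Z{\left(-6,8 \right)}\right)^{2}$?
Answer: $\frac{676}{625} \approx 1.0816$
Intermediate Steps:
$Z{\left(y,W \right)} = 1 - \frac{1}{5 \left(1 + y\right)}$ ($Z{\left(y,W \right)} = 1 - \frac{1}{5 \left(y + 1\right)} = 1 - \frac{1}{5 \left(1 + y\right)}$)
$m = 0$ ($m = 0 \left(-5\right) = 0$)
$\left(m + Z{\left(-6,8 \right)}\right)^{2} = \left(0 + \frac{\frac{4}{5} - 6}{1 - 6}\right)^{2} = \left(0 + \frac{1}{-5} \left(- \frac{26}{5}\right)\right)^{2} = \left(0 - - \frac{26}{25}\right)^{2} = \left(0 + \frac{26}{25}\right)^{2} = \left(\frac{26}{25}\right)^{2} = \frac{676}{625}$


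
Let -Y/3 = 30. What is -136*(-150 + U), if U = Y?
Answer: 32640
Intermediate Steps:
Y = -90 (Y = -3*30 = -90)
U = -90
-136*(-150 + U) = -136*(-150 - 90) = -136*(-240) = 32640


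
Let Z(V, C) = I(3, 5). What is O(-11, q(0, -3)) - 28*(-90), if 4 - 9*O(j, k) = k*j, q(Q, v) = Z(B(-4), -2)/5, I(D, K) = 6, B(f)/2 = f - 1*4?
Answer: 113486/45 ≈ 2521.9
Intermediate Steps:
B(f) = -8 + 2*f (B(f) = 2*(f - 1*4) = 2*(f - 4) = 2*(-4 + f) = -8 + 2*f)
Z(V, C) = 6
q(Q, v) = 6/5
O(j, k) = 4/9 - j*k/9 (O(j, k) = 4/9 - k*j/9 = 4/9 - j*k/9)
O(-11, q(0, -3)) - 28*(-90) = (4/9 - 1/9*(-11)*6/5) - 28*(-90) = (4/9 + 22/15) + 2520 = 86/45 + 2520 = 113486/45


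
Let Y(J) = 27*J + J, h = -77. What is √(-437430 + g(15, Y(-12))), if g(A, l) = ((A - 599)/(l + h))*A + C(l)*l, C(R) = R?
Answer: I*√55351821966/413 ≈ 569.66*I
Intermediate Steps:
Y(J) = 28*J
g(A, l) = l² + A*(-599 + A)/(-77 + l) (g(A, l) = ((A - 599)/(l - 77))*A + l*l = ((-599 + A)/(-77 + l))*A + l² = A*(-599 + A)/(-77 + l) + l² = l² + A*(-599 + A)/(-77 + l))
√(-437430 + g(15, Y(-12))) = √(-437430 + (15² + (28*(-12))³ - 599*15 - 77*(28*(-12))²)/(-77 + 28*(-12))) = √(-437430 + (225 + (-336)³ - 8985 - 77*(-336)²)/(-77 - 336)) = √(-437430 + (225 - 37933056 - 8985 - 77*112896)/(-413)) = √(-437430 - (225 - 37933056 - 8985 - 8692992)/413) = √(-437430 - 1/413*(-46634808)) = √(-437430 + 46634808/413) = √(-134023782/413) = I*√55351821966/413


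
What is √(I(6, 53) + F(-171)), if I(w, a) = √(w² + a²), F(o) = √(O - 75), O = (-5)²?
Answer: √(√2845 + 5*I*√2) ≈ 7.3193 + 0.48304*I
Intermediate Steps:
O = 25
F(o) = 5*I*√2 (F(o) = √(25 - 75) = √(-50) = 5*I*√2)
I(w, a) = √(a² + w²)
√(I(6, 53) + F(-171)) = √(√(53² + 6²) + 5*I*√2) = √(√(2809 + 36) + 5*I*√2) = √(√2845 + 5*I*√2)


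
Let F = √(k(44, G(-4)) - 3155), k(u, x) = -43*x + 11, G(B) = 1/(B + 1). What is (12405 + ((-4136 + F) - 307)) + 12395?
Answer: 20357 + I*√28167/3 ≈ 20357.0 + 55.943*I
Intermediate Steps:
G(B) = 1/(1 + B)
k(u, x) = 11 - 43*x
F = I*√28167/3 (F = √((11 - 43/(1 - 4)) - 3155) = √((11 - 43/(-3)) - 3155) = √((11 - 43*(-⅓)) - 3155) = √((11 + 43/3) - 3155) = √(76/3 - 3155) = √(-9389/3) = I*√28167/3 ≈ 55.943*I)
(12405 + ((-4136 + F) - 307)) + 12395 = (12405 + ((-4136 + I*√28167/3) - 307)) + 12395 = (12405 + (-4443 + I*√28167/3)) + 12395 = (7962 + I*√28167/3) + 12395 = 20357 + I*√28167/3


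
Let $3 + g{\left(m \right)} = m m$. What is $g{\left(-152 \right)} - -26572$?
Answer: $49673$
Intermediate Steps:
$g{\left(m \right)} = -3 + m^{2}$ ($g{\left(m \right)} = -3 + m m = -3 + m^{2}$)
$g{\left(-152 \right)} - -26572 = \left(-3 + \left(-152\right)^{2}\right) - -26572 = \left(-3 + 23104\right) + 26572 = 23101 + 26572 = 49673$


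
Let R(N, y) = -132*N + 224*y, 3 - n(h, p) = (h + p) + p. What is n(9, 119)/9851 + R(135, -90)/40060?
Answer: -19195781/19731553 ≈ -0.97285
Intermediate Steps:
n(h, p) = 3 - h - 2*p (n(h, p) = 3 - ((h + p) + p) = 3 - (h + 2*p) = 3 + (-h - 2*p) = 3 - h - 2*p)
n(9, 119)/9851 + R(135, -90)/40060 = (3 - 1*9 - 2*119)/9851 + (-132*135 + 224*(-90))/40060 = (3 - 9 - 238)*(1/9851) + (-17820 - 20160)*(1/40060) = -244*1/9851 - 37980*1/40060 = -244/9851 - 1899/2003 = -19195781/19731553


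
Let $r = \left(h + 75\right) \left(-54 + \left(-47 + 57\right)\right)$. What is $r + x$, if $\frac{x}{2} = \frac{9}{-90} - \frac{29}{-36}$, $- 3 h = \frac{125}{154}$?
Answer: $- \frac{2070611}{630} \approx -3286.7$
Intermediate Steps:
$h = - \frac{125}{462}$ ($h = - \frac{125 \cdot \frac{1}{154}}{3} = \left(- \frac{1}{3}\right) \frac{125}{154} = - \frac{125}{462} \approx -0.27056$)
$r = - \frac{69050}{21}$ ($r = \left(- \frac{125}{462} + 75\right) \left(-54 + \left(-47 + 57\right)\right) = \frac{34525 \left(-54 + 10\right)}{462} = \frac{34525}{462} \left(-44\right) = - \frac{69050}{21} \approx -3288.1$)
$x = \frac{127}{90}$ ($x = 2 \left(\frac{9}{-90} - \frac{29}{-36}\right) = 2 \left(9 \left(- \frac{1}{90}\right) - - \frac{29}{36}\right) = 2 \left(- \frac{1}{10} + \frac{29}{36}\right) = 2 \cdot \frac{127}{180} = \frac{127}{90} \approx 1.4111$)
$r + x = - \frac{69050}{21} + \frac{127}{90} = - \frac{2070611}{630}$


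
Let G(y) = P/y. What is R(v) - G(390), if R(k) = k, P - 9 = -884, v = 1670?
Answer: 130435/78 ≈ 1672.2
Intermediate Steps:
P = -875 (P = 9 - 884 = -875)
G(y) = -875/y
R(v) - G(390) = 1670 - (-875)/390 = 1670 - 1*(-175/78) = 1670 + 175/78 = 130435/78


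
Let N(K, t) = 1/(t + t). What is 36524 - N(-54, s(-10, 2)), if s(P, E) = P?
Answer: 730481/20 ≈ 36524.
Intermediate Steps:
N(K, t) = 1/(2*t)
36524 - N(-54, s(-10, 2)) = 36524 - 1/(2*(-10)) = 36524 - (-1)/(2*10) = 36524 - 1*(-1/20) = 36524 + 1/20 = 730481/20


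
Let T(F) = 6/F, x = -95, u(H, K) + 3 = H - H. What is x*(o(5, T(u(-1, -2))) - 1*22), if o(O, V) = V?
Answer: 2280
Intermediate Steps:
u(H, K) = -3 (u(H, K) = -3 + (H - H) = -3 + 0 = -3)
x*(o(5, T(u(-1, -2))) - 1*22) = -95*(6/(-3) - 1*22) = -95*(6*(-⅓) - 22) = -95*(-2 - 22) = -95*(-24) = 2280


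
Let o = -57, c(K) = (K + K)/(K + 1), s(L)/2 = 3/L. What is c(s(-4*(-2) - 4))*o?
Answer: -342/5 ≈ -68.400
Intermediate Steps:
s(L) = 6/L (s(L) = 2*(3/L) = 6/L)
c(K) = 2*K/(1 + K) (c(K) = (2*K)/(1 + K) = 2*K/(1 + K))
c(s(-4*(-2) - 4))*o = (2*(6/(-4*(-2) - 4))/(1 + 6/(-4*(-2) - 4)))*(-57) = (2*(6/(8 - 4))/(1 + 6/(8 - 4)))*(-57) = (2*(6/4)/(1 + 6/4))*(-57) = (2*(6*(¼))/(1 + 6*(¼)))*(-57) = (2*(3/2)/(1 + 3/2))*(-57) = (2*(3/2)/(5/2))*(-57) = (2*(3/2)*(⅖))*(-57) = (6/5)*(-57) = -342/5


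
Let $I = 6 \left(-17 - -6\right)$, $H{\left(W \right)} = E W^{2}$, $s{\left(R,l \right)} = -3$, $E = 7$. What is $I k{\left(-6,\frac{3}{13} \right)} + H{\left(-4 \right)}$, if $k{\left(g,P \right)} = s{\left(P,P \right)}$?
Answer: $310$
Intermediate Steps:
$H{\left(W \right)} = 7 W^{2}$
$k{\left(g,P \right)} = -3$
$I = -66$ ($I = 6 \left(-17 + 6\right) = 6 \left(-11\right) = -66$)
$I k{\left(-6,\frac{3}{13} \right)} + H{\left(-4 \right)} = \left(-66\right) \left(-3\right) + 7 \left(-4\right)^{2} = 198 + 7 \cdot 16 = 198 + 112 = 310$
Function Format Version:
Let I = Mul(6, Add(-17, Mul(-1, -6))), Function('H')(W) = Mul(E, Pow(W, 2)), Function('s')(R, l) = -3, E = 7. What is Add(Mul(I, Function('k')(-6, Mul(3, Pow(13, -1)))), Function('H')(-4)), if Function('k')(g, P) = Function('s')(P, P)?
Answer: 310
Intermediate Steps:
Function('H')(W) = Mul(7, Pow(W, 2))
Function('k')(g, P) = -3
I = -66 (I = Mul(6, Add(-17, 6)) = Mul(6, -11) = -66)
Add(Mul(I, Function('k')(-6, Mul(3, Pow(13, -1)))), Function('H')(-4)) = Add(Mul(-66, -3), Mul(7, Pow(-4, 2))) = Add(198, Mul(7, 16)) = Add(198, 112) = 310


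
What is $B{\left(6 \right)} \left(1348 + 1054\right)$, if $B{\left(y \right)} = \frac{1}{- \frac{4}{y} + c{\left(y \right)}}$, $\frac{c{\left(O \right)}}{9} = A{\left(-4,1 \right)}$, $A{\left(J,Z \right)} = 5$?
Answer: $\frac{7206}{133} \approx 54.18$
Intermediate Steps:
$c{\left(O \right)} = 45$ ($c{\left(O \right)} = 9 \cdot 5 = 45$)
$B{\left(y \right)} = \frac{1}{45 - \frac{4}{y}}$ ($B{\left(y \right)} = \frac{1}{- \frac{4}{y} + 45} = \frac{1}{45 - \frac{4}{y}}$)
$B{\left(6 \right)} \left(1348 + 1054\right) = \frac{6}{-4 + 45 \cdot 6} \left(1348 + 1054\right) = \frac{6}{-4 + 270} \cdot 2402 = \frac{6}{266} \cdot 2402 = 6 \cdot \frac{1}{266} \cdot 2402 = \frac{3}{133} \cdot 2402 = \frac{7206}{133}$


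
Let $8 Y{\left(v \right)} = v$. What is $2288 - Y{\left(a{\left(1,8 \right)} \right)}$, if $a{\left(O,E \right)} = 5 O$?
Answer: $\frac{18299}{8} \approx 2287.4$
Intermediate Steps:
$Y{\left(v \right)} = \frac{v}{8}$
$2288 - Y{\left(a{\left(1,8 \right)} \right)} = 2288 - \frac{5 \cdot 1}{8} = 2288 - \frac{1}{8} \cdot 5 = 2288 - \frac{5}{8} = \frac{18299}{8}$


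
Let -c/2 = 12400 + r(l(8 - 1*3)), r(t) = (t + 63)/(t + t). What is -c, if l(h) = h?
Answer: 124068/5 ≈ 24814.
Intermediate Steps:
r(t) = (63 + t)/(2*t) (r(t) = (63 + t)/((2*t)) = (63 + t)*(1/(2*t)) = (63 + t)/(2*t))
c = -124068/5 (c = -2*(12400 + (63 + (8 - 1*3))/(2*(8 - 1*3))) = -2*(12400 + (63 + (8 - 3))/(2*(8 - 3))) = -2*(12400 + (1/2)*(63 + 5)/5) = -2*(12400 + (1/2)*(1/5)*68) = -2*(12400 + 34/5) = -2*62034/5 = -124068/5 ≈ -24814.)
-c = -1*(-124068/5) = 124068/5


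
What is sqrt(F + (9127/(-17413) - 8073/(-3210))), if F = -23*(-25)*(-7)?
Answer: I*sqrt(1396579878757350870)/18631910 ≈ 63.427*I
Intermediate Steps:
F = -4025 (F = 575*(-7) = -4025)
sqrt(F + (9127/(-17413) - 8073/(-3210))) = sqrt(-4025 + (9127/(-17413) - 8073/(-3210))) = sqrt(-4025 + (9127*(-1/17413) - 8073*(-1/3210))) = sqrt(-4025 + (-9127/17413 + 2691/1070)) = sqrt(-4025 + 37092493/18631910) = sqrt(-74956345257/18631910) = I*sqrt(1396579878757350870)/18631910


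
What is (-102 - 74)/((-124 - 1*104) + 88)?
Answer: 44/35 ≈ 1.2571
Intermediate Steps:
(-102 - 74)/((-124 - 1*104) + 88) = -176/((-124 - 104) + 88) = -176/(-228 + 88) = -176/(-140) = -176*(-1/140) = 44/35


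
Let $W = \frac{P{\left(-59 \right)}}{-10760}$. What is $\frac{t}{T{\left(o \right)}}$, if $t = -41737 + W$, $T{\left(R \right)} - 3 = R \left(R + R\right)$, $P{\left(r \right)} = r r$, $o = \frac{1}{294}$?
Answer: $- \frac{9704463624009}{697543900} \approx -13912.0$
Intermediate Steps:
$o = \frac{1}{294} \approx 0.0034014$
$P{\left(r \right)} = r^{2}$
$W = - \frac{3481}{10760}$ ($W = \frac{\left(-59\right)^{2}}{-10760} = 3481 \left(- \frac{1}{10760}\right) = - \frac{3481}{10760} \approx -0.32351$)
$T{\left(R \right)} = 3 + 2 R^{2}$ ($T{\left(R \right)} = 3 + R \left(R + R\right) = 3 + R 2 R = 3 + 2 R^{2}$)
$t = - \frac{449093601}{10760}$ ($t = -41737 - \frac{3481}{10760} = - \frac{449093601}{10760} \approx -41737.0$)
$\frac{t}{T{\left(o \right)}} = - \frac{449093601}{10760 \left(3 + \frac{2}{86436}\right)} = - \frac{449093601}{10760 \left(3 + 2 \cdot \frac{1}{86436}\right)} = - \frac{449093601}{10760 \left(3 + \frac{1}{43218}\right)} = - \frac{449093601}{10760 \cdot \frac{129655}{43218}} = \left(- \frac{449093601}{10760}\right) \frac{43218}{129655} = - \frac{9704463624009}{697543900}$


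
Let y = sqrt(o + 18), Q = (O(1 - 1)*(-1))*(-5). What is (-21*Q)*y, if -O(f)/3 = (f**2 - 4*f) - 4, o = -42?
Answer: -2520*I*sqrt(6) ≈ -6172.7*I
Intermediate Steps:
O(f) = 12 - 3*f**2 + 12*f (O(f) = -3*((f**2 - 4*f) - 4) = -3*(-4 + f**2 - 4*f) = 12 - 3*f**2 + 12*f)
Q = 60 (Q = ((12 - 3*(1 - 1)**2 + 12*(1 - 1))*(-1))*(-5) = ((12 - 3*0**2 + 12*0)*(-1))*(-5) = ((12 - 3*0 + 0)*(-1))*(-5) = ((12 + 0 + 0)*(-1))*(-5) = (12*(-1))*(-5) = -12*(-5) = 60)
y = 2*I*sqrt(6) (y = sqrt(-42 + 18) = sqrt(-24) = 2*I*sqrt(6) ≈ 4.899*I)
(-21*Q)*y = (-21*60)*(2*I*sqrt(6)) = -2520*I*sqrt(6)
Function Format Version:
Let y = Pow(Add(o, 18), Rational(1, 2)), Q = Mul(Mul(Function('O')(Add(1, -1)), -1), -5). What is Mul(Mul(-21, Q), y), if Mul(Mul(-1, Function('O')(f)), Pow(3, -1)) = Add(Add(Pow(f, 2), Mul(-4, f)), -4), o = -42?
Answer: Mul(-2520, I, Pow(6, Rational(1, 2))) ≈ Mul(-6172.7, I)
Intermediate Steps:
Function('O')(f) = Add(12, Mul(-3, Pow(f, 2)), Mul(12, f)) (Function('O')(f) = Mul(-3, Add(Add(Pow(f, 2), Mul(-4, f)), -4)) = Mul(-3, Add(-4, Pow(f, 2), Mul(-4, f))) = Add(12, Mul(-3, Pow(f, 2)), Mul(12, f)))
Q = 60 (Q = Mul(Mul(Add(12, Mul(-3, Pow(Add(1, -1), 2)), Mul(12, Add(1, -1))), -1), -5) = Mul(Mul(Add(12, Mul(-3, Pow(0, 2)), Mul(12, 0)), -1), -5) = Mul(Mul(Add(12, Mul(-3, 0), 0), -1), -5) = Mul(Mul(Add(12, 0, 0), -1), -5) = Mul(Mul(12, -1), -5) = Mul(-12, -5) = 60)
y = Mul(2, I, Pow(6, Rational(1, 2))) (y = Pow(Add(-42, 18), Rational(1, 2)) = Pow(-24, Rational(1, 2)) = Mul(2, I, Pow(6, Rational(1, 2))) ≈ Mul(4.8990, I))
Mul(Mul(-21, Q), y) = Mul(Mul(-21, 60), Mul(2, I, Pow(6, Rational(1, 2)))) = Mul(-1260, Mul(2, I, Pow(6, Rational(1, 2)))) = Mul(-2520, I, Pow(6, Rational(1, 2)))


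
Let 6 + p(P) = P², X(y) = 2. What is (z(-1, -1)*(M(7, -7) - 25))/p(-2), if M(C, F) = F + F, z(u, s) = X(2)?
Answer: 39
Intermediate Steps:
z(u, s) = 2
M(C, F) = 2*F
p(P) = -6 + P²
(z(-1, -1)*(M(7, -7) - 25))/p(-2) = (2*(2*(-7) - 25))/(-6 + (-2)²) = (2*(-14 - 25))/(-6 + 4) = (2*(-39))/(-2) = -78*(-½) = 39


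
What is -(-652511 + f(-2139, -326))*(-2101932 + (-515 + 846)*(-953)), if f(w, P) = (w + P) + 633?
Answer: -1581792409625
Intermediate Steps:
f(w, P) = 633 + P + w (f(w, P) = (P + w) + 633 = 633 + P + w)
-(-652511 + f(-2139, -326))*(-2101932 + (-515 + 846)*(-953)) = -(-652511 + (633 - 326 - 2139))*(-2101932 + (-515 + 846)*(-953)) = -(-652511 - 1832)*(-2101932 + 331*(-953)) = -(-654343)*(-2101932 - 315443) = -(-654343)*(-2417375) = -1*1581792409625 = -1581792409625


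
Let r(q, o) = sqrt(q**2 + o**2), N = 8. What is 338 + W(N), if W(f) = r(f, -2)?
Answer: 338 + 2*sqrt(17) ≈ 346.25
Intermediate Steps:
r(q, o) = sqrt(o**2 + q**2)
W(f) = sqrt(4 + f**2) (W(f) = sqrt((-2)**2 + f**2) = sqrt(4 + f**2))
338 + W(N) = 338 + sqrt(4 + 8**2) = 338 + sqrt(4 + 64) = 338 + sqrt(68) = 338 + 2*sqrt(17)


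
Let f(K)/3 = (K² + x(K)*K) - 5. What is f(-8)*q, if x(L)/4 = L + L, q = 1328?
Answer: 2274864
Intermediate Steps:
x(L) = 8*L (x(L) = 4*(L + L) = 4*(2*L) = 8*L)
f(K) = -15 + 27*K² (f(K) = 3*((K² + (8*K)*K) - 5) = 3*((K² + 8*K²) - 5) = 3*(9*K² - 5) = 3*(-5 + 9*K²) = -15 + 27*K²)
f(-8)*q = (-15 + 27*(-8)²)*1328 = (-15 + 27*64)*1328 = (-15 + 1728)*1328 = 1713*1328 = 2274864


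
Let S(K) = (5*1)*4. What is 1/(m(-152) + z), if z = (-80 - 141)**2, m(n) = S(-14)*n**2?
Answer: 1/510921 ≈ 1.9573e-6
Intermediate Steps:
S(K) = 20 (S(K) = 5*4 = 20)
m(n) = 20*n**2
z = 48841 (z = (-221)**2 = 48841)
1/(m(-152) + z) = 1/(20*(-152)**2 + 48841) = 1/(20*23104 + 48841) = 1/(462080 + 48841) = 1/510921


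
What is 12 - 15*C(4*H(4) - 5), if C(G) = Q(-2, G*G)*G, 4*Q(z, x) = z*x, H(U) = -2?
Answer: -32931/2 ≈ -16466.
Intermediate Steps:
Q(z, x) = x*z/4 (Q(z, x) = (z*x)/4 = (x*z)/4 = x*z/4)
C(G) = -G³/2 (C(G) = ((¼)*(G*G)*(-2))*G = ((¼)*G²*(-2))*G = (-G²/2)*G = -G³/2)
12 - 15*C(4*H(4) - 5) = 12 - (-15)*(4*(-2) - 5)³/2 = 12 - (-15)*(-8 - 5)³/2 = 12 - (-15)*(-13)³/2 = 12 - (-15)*(-2197)/2 = 12 - 15*2197/2 = 12 - 32955/2 = -32931/2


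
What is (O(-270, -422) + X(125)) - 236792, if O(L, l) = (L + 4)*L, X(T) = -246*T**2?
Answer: -4008722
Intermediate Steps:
O(L, l) = L*(4 + L) (O(L, l) = (4 + L)*L = L*(4 + L))
(O(-270, -422) + X(125)) - 236792 = (-270*(4 - 270) - 246*125**2) - 236792 = (-270*(-266) - 246*15625) - 236792 = (71820 - 3843750) - 236792 = -3771930 - 236792 = -4008722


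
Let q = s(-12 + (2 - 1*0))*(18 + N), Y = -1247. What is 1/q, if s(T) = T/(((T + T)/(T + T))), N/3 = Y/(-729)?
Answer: -243/56210 ≈ -0.0043231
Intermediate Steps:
N = 1247/243 (N = 3*(-1247/(-729)) = 3*(-1247*(-1/729)) = 3*(1247/729) = 1247/243 ≈ 5.1317)
s(T) = T (s(T) = T/(((2*T)/((2*T)))) = T/(((2*T)*(1/(2*T)))) = T/1 = T*1 = T)
q = -56210/243 (q = (-12 + (2 - 1*0))*(18 + 1247/243) = (-12 + (2 + 0))*(5621/243) = (-12 + 2)*(5621/243) = -10*5621/243 = -56210/243 ≈ -231.32)
1/q = 1/(-56210/243) = -243/56210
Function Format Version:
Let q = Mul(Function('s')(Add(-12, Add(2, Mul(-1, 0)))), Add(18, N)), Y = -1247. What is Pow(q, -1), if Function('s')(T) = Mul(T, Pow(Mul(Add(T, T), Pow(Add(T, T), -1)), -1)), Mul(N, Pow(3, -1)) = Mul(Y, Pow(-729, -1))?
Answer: Rational(-243, 56210) ≈ -0.0043231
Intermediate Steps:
N = Rational(1247, 243) (N = Mul(3, Mul(-1247, Pow(-729, -1))) = Mul(3, Mul(-1247, Rational(-1, 729))) = Mul(3, Rational(1247, 729)) = Rational(1247, 243) ≈ 5.1317)
Function('s')(T) = T (Function('s')(T) = Mul(T, Pow(Mul(Mul(2, T), Pow(Mul(2, T), -1)), -1)) = Mul(T, Pow(Mul(Mul(2, T), Mul(Rational(1, 2), Pow(T, -1))), -1)) = Mul(T, Pow(1, -1)) = Mul(T, 1) = T)
q = Rational(-56210, 243) (q = Mul(Add(-12, Add(2, Mul(-1, 0))), Add(18, Rational(1247, 243))) = Mul(Add(-12, Add(2, 0)), Rational(5621, 243)) = Mul(Add(-12, 2), Rational(5621, 243)) = Mul(-10, Rational(5621, 243)) = Rational(-56210, 243) ≈ -231.32)
Pow(q, -1) = Pow(Rational(-56210, 243), -1) = Rational(-243, 56210)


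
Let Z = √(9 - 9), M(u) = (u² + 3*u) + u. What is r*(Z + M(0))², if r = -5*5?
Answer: 0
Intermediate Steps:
r = -25
M(u) = u² + 4*u
Z = 0 (Z = √0 = 0)
r*(Z + M(0))² = -25*(0 + 0*(4 + 0))² = -25*(0 + 0*4)² = -25*(0 + 0)² = -25*0² = -25*0 = 0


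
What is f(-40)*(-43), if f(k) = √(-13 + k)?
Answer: -43*I*√53 ≈ -313.04*I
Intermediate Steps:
f(-40)*(-43) = √(-13 - 40)*(-43) = √(-53)*(-43) = (I*√53)*(-43) = -43*I*√53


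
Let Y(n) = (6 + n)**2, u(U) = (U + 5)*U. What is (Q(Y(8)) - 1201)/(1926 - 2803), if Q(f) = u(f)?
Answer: -38195/877 ≈ -43.552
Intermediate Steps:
u(U) = U*(5 + U) (u(U) = (5 + U)*U = U*(5 + U))
Q(f) = f*(5 + f)
(Q(Y(8)) - 1201)/(1926 - 2803) = ((6 + 8)**2*(5 + (6 + 8)**2) - 1201)/(1926 - 2803) = (14**2*(5 + 14**2) - 1201)/(-877) = (196*(5 + 196) - 1201)*(-1/877) = (196*201 - 1201)*(-1/877) = (39396 - 1201)*(-1/877) = 38195*(-1/877) = -38195/877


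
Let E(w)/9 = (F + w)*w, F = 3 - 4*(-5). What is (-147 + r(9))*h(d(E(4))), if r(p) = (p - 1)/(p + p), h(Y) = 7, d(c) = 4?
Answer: -9233/9 ≈ -1025.9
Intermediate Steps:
F = 23 (F = 3 + 20 = 23)
E(w) = 9*w*(23 + w) (E(w) = 9*((23 + w)*w) = 9*(w*(23 + w)) = 9*w*(23 + w))
r(p) = (-1 + p)/(2*p) (r(p) = (-1 + p)/((2*p)) = (-1 + p)*(1/(2*p)) = (-1 + p)/(2*p))
(-147 + r(9))*h(d(E(4))) = (-147 + (½)*(-1 + 9)/9)*7 = (-147 + (½)*(⅑)*8)*7 = (-147 + 4/9)*7 = -1319/9*7 = -9233/9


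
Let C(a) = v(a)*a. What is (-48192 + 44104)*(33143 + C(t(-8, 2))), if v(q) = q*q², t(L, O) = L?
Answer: -152233032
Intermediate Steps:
v(q) = q³
C(a) = a⁴ (C(a) = a³*a = a⁴)
(-48192 + 44104)*(33143 + C(t(-8, 2))) = (-48192 + 44104)*(33143 + (-8)⁴) = -4088*(33143 + 4096) = -4088*37239 = -152233032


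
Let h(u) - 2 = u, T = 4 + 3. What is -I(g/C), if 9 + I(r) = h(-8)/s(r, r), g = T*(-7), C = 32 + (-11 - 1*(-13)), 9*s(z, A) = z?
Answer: -1395/49 ≈ -28.469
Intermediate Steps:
s(z, A) = z/9
T = 7
h(u) = 2 + u
C = 34 (C = 32 + (-11 + 13) = 32 + 2 = 34)
g = -49 (g = 7*(-7) = -49)
I(r) = -9 - 54/r (I(r) = -9 + (2 - 8)/((r/9)) = -9 - 54/r)
-I(g/C) = -(-9 - 54/((-49/34))) = -(-9 - 54/((-49*1/34))) = -(-9 - 54/(-49/34)) = -(-9 - 54*(-34/49)) = -(-9 + 1836/49) = -1*1395/49 = -1395/49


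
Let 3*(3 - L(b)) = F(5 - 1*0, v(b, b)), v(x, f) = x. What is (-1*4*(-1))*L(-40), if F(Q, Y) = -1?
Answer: 40/3 ≈ 13.333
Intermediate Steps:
L(b) = 10/3 (L(b) = 3 - ⅓*(-1) = 3 + ⅓ = 10/3)
(-1*4*(-1))*L(-40) = (-1*4*(-1))*(10/3) = -4*(-1)*(10/3) = 4*(10/3) = 40/3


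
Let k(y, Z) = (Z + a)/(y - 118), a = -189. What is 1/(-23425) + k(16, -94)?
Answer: 6629173/2389350 ≈ 2.7745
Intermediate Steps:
k(y, Z) = (-189 + Z)/(-118 + y) (k(y, Z) = (Z - 189)/(y - 118) = (-189 + Z)/(-118 + y))
1/(-23425) + k(16, -94) = 1/(-23425) + (-189 - 94)/(-118 + 16) = -1/23425 - 283/(-102) = -1/23425 - 1/102*(-283) = -1/23425 + 283/102 = 6629173/2389350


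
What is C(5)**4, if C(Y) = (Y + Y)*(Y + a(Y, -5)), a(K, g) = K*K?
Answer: 8100000000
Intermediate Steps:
a(K, g) = K**2
C(Y) = 2*Y*(Y + Y**2) (C(Y) = (Y + Y)*(Y + Y**2) = (2*Y)*(Y + Y**2) = 2*Y*(Y + Y**2))
C(5)**4 = (2*5**2*(1 + 5))**4 = (2*25*6)**4 = 300**4 = 8100000000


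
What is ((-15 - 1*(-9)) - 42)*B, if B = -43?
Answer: 2064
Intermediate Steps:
((-15 - 1*(-9)) - 42)*B = ((-15 - 1*(-9)) - 42)*(-43) = ((-15 + 9) - 42)*(-43) = (-6 - 42)*(-43) = -48*(-43) = 2064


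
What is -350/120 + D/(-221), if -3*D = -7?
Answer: -7763/2652 ≈ -2.9272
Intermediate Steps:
D = 7/3 (D = -⅓*(-7) = 7/3 ≈ 2.3333)
-350/120 + D/(-221) = -350/120 + (7/3)/(-221) = -350*1/120 + (7/3)*(-1/221) = -35/12 - 7/663 = -7763/2652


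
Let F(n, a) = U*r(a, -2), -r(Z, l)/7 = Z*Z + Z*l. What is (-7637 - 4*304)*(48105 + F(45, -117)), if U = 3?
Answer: 2162593134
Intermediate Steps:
r(Z, l) = -7*Z**2 - 7*Z*l (r(Z, l) = -7*(Z*Z + Z*l) = -7*(Z**2 + Z*l) = -7*Z**2 - 7*Z*l)
F(n, a) = -21*a*(-2 + a) (F(n, a) = 3*(-7*a*(a - 2)) = 3*(-7*a*(-2 + a)) = -21*a*(-2 + a))
(-7637 - 4*304)*(48105 + F(45, -117)) = (-7637 - 4*304)*(48105 + 21*(-117)*(2 - 1*(-117))) = (-7637 - 1216)*(48105 + 21*(-117)*(2 + 117)) = -8853*(48105 + 21*(-117)*119) = -8853*(48105 - 292383) = -8853*(-244278) = 2162593134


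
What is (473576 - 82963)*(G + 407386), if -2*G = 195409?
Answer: 241931239519/2 ≈ 1.2097e+11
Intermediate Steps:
G = -195409/2 (G = -½*195409 = -195409/2 ≈ -97705.)
(473576 - 82963)*(G + 407386) = (473576 - 82963)*(-195409/2 + 407386) = 390613*(619363/2) = 241931239519/2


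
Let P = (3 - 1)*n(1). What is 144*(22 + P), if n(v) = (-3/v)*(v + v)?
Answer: 1440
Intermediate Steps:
n(v) = -6 (n(v) = (-3/v)*(2*v) = -6)
P = -12 (P = (3 - 1)*(-6) = 2*(-6) = -12)
144*(22 + P) = 144*(22 - 12) = 144*10 = 1440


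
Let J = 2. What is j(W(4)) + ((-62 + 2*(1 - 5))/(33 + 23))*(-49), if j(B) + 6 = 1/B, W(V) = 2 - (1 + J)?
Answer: 217/4 ≈ 54.250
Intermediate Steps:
W(V) = -1 (W(V) = 2 - (1 + 2) = 2 - 1*3 = 2 - 3 = -1)
j(B) = -6 + 1/B
j(W(4)) + ((-62 + 2*(1 - 5))/(33 + 23))*(-49) = (-6 + 1/(-1)) + ((-62 + 2*(1 - 5))/(33 + 23))*(-49) = (-6 - 1) + ((-62 + 2*(-4))/56)*(-49) = -7 + ((-62 - 8)*(1/56))*(-49) = -7 - 70*1/56*(-49) = -7 - 5/4*(-49) = -7 + 245/4 = 217/4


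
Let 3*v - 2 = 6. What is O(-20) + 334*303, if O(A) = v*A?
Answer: 303446/3 ≈ 1.0115e+5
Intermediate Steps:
v = 8/3 (v = 2/3 + (1/3)*6 = 2/3 + 2 = 8/3 ≈ 2.6667)
O(A) = 8*A/3
O(-20) + 334*303 = (8/3)*(-20) + 334*303 = -160/3 + 101202 = 303446/3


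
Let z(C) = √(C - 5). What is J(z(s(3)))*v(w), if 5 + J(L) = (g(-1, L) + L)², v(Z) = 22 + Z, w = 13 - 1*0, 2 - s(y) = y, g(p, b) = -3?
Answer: -70 - 210*I*√6 ≈ -70.0 - 514.39*I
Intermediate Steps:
s(y) = 2 - y
w = 13 (w = 13 + 0 = 13)
z(C) = √(-5 + C)
J(L) = -5 + (-3 + L)²
J(z(s(3)))*v(w) = (-5 + (-3 + √(-5 + (2 - 1*3)))²)*(22 + 13) = (-5 + (-3 + √(-5 + (2 - 3)))²)*35 = (-5 + (-3 + √(-5 - 1))²)*35 = (-5 + (-3 + √(-6))²)*35 = (-5 + (-3 + I*√6)²)*35 = -175 + 35*(-3 + I*√6)²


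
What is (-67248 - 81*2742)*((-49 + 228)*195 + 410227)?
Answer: -128798944200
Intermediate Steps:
(-67248 - 81*2742)*((-49 + 228)*195 + 410227) = (-67248 - 222102)*(179*195 + 410227) = -289350*(34905 + 410227) = -289350*445132 = -128798944200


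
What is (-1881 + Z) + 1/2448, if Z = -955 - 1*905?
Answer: -9157967/2448 ≈ -3741.0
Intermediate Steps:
Z = -1860 (Z = -955 - 905 = -1860)
(-1881 + Z) + 1/2448 = (-1881 - 1860) + 1/2448 = -3741 + 1/2448 = -9157967/2448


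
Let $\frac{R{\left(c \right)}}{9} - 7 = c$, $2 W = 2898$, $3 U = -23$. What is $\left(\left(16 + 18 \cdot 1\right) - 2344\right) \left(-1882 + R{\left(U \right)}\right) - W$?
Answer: $4359831$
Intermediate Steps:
$U = - \frac{23}{3}$ ($U = \frac{1}{3} \left(-23\right) = - \frac{23}{3} \approx -7.6667$)
$W = 1449$ ($W = \frac{1}{2} \cdot 2898 = 1449$)
$R{\left(c \right)} = 63 + 9 c$
$\left(\left(16 + 18 \cdot 1\right) - 2344\right) \left(-1882 + R{\left(U \right)}\right) - W = \left(\left(16 + 18 \cdot 1\right) - 2344\right) \left(-1882 + \left(63 + 9 \left(- \frac{23}{3}\right)\right)\right) - 1449 = \left(\left(16 + 18\right) - 2344\right) \left(-1882 + \left(63 - 69\right)\right) - 1449 = \left(34 - 2344\right) \left(-1882 - 6\right) - 1449 = \left(-2310\right) \left(-1888\right) - 1449 = 4361280 - 1449 = 4359831$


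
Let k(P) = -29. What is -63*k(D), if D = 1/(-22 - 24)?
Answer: 1827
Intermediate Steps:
D = -1/46 (D = 1/(-46) = -1/46 ≈ -0.021739)
-63*k(D) = -63*(-29) = 1827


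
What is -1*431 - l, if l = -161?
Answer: -270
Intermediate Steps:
-1*431 - l = -1*431 - 1*(-161) = -431 + 161 = -270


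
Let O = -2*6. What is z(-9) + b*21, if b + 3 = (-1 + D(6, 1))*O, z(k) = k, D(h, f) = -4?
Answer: 1188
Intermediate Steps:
O = -12
b = 57 (b = -3 + (-1 - 4)*(-12) = -3 - 5*(-12) = -3 + 60 = 57)
z(-9) + b*21 = -9 + 57*21 = -9 + 1197 = 1188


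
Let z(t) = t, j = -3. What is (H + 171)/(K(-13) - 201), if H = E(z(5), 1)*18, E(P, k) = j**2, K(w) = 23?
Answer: -333/178 ≈ -1.8708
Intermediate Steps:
E(P, k) = 9 (E(P, k) = (-3)**2 = 9)
H = 162 (H = 9*18 = 162)
(H + 171)/(K(-13) - 201) = (162 + 171)/(23 - 201) = 333/(-178) = 333*(-1/178) = -333/178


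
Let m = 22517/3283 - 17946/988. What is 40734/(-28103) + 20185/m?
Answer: -920728726218484/515267408983 ≈ -1786.9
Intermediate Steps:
m = -18334961/1621802 (m = 22517*(1/3283) - 17946*1/988 = 22517/3283 - 8973/494 = -18334961/1621802 ≈ -11.305)
40734/(-28103) + 20185/m = 40734/(-28103) + 20185/(-18334961/1621802) = 40734*(-1/28103) + 20185*(-1621802/18334961) = -40734/28103 - 32736073370/18334961 = -920728726218484/515267408983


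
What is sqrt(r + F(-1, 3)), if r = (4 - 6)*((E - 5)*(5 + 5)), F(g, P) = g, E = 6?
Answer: I*sqrt(21) ≈ 4.5826*I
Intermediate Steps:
r = -20 (r = (4 - 6)*((6 - 5)*(5 + 5)) = -2*10 = -20)
sqrt(r + F(-1, 3)) = sqrt(-20 - 1) = sqrt(-21) = I*sqrt(21)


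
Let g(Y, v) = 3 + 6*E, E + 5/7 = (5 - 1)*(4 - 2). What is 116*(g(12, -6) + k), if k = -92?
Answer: -36772/7 ≈ -5253.1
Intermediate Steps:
E = 51/7 (E = -5/7 + (5 - 1)*(4 - 2) = -5/7 + 4*2 = -5/7 + 8 = 51/7 ≈ 7.2857)
g(Y, v) = 327/7 (g(Y, v) = 3 + 6*(51/7) = 3 + 306/7 = 327/7)
116*(g(12, -6) + k) = 116*(327/7 - 92) = 116*(-317/7) = -36772/7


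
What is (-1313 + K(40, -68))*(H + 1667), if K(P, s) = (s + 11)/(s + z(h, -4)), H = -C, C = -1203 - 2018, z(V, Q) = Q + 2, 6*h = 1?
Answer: -224488732/35 ≈ -6.4140e+6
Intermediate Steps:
h = ⅙ (h = (⅙)*1 = ⅙ ≈ 0.16667)
z(V, Q) = 2 + Q
C = -3221
H = 3221 (H = -1*(-3221) = 3221)
K(P, s) = (11 + s)/(-2 + s) (K(P, s) = (s + 11)/(s + (2 - 4)) = (11 + s)/(s - 2) = (11 + s)/(-2 + s))
(-1313 + K(40, -68))*(H + 1667) = (-1313 + (11 - 68)/(-2 - 68))*(3221 + 1667) = (-1313 - 57/(-70))*4888 = (-1313 - 1/70*(-57))*4888 = (-1313 + 57/70)*4888 = -91853/70*4888 = -224488732/35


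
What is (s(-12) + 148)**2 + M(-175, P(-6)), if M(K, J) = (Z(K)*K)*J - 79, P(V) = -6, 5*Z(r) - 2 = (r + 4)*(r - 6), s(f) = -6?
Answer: 6520215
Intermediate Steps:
Z(r) = 2/5 + (-6 + r)*(4 + r)/5 (Z(r) = 2/5 + ((r + 4)*(r - 6))/5 = 2/5 + ((4 + r)*(-6 + r))/5 = 2/5 + ((-6 + r)*(4 + r))/5 = 2/5 + (-6 + r)*(4 + r)/5)
M(K, J) = -79 + J*K*(-22/5 - 2*K/5 + K**2/5) (M(K, J) = ((-22/5 - 2*K/5 + K**2/5)*K)*J - 79 = (K*(-22/5 - 2*K/5 + K**2/5))*J - 79 = J*K*(-22/5 - 2*K/5 + K**2/5) - 79 = -79 + J*K*(-22/5 - 2*K/5 + K**2/5))
(s(-12) + 148)**2 + M(-175, P(-6)) = (-6 + 148)**2 + (-79 - 1/5*(-6)*(-175)*(22 - 1*(-175)**2 + 2*(-175))) = 142**2 + (-79 - 1/5*(-6)*(-175)*(22 - 1*30625 - 350)) = 20164 + (-79 - 1/5*(-6)*(-175)*(22 - 30625 - 350)) = 20164 + (-79 - 1/5*(-6)*(-175)*(-30953)) = 20164 + (-79 + 6500130) = 20164 + 6500051 = 6520215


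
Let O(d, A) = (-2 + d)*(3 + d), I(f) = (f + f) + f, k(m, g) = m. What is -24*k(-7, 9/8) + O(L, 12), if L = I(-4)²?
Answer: 21042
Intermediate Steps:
I(f) = 3*f (I(f) = 2*f + f = 3*f)
L = 144 (L = (3*(-4))² = (-12)² = 144)
-24*k(-7, 9/8) + O(L, 12) = -24*(-7) + (-6 + 144 + 144²) = 168 + (-6 + 144 + 20736) = 168 + 20874 = 21042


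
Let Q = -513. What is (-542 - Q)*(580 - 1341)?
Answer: 22069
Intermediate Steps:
(-542 - Q)*(580 - 1341) = (-542 - 1*(-513))*(580 - 1341) = (-542 + 513)*(-761) = -29*(-761) = 22069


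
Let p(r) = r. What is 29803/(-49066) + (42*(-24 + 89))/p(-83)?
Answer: -136423829/4072478 ≈ -33.499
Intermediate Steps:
29803/(-49066) + (42*(-24 + 89))/p(-83) = 29803/(-49066) + (42*(-24 + 89))/(-83) = 29803*(-1/49066) + (42*65)*(-1/83) = -29803/49066 + 2730*(-1/83) = -29803/49066 - 2730/83 = -136423829/4072478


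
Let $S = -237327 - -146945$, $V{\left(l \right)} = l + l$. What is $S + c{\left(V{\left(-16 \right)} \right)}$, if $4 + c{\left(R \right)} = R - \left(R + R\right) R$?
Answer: $-92466$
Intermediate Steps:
$V{\left(l \right)} = 2 l$
$c{\left(R \right)} = -4 + R - 2 R^{2}$ ($c{\left(R \right)} = -4 - \left(- R + \left(R + R\right) R\right) = -4 - \left(- R + 2 R R\right) = -4 + \left(R - 2 R^{2}\right) = -4 - \left(- R + 2 R^{2}\right) = -4 + R - 2 R^{2}$)
$S = -90382$ ($S = -237327 + 146945 = -90382$)
$S + c{\left(V{\left(-16 \right)} \right)} = -90382 - \left(36 + 2048\right) = -90382 - 2084 = -92466$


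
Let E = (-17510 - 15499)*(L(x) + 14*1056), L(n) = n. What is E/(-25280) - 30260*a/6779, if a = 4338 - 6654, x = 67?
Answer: 5094855736161/171373120 ≈ 29730.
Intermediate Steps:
a = -2316
E = -490216659 (E = (-17510 - 15499)*(67 + 14*1056) = -33009*(67 + 14784) = -33009*14851 = -490216659)
E/(-25280) - 30260*a/6779 = -490216659/(-25280) - 30260/(6779/(-2316)) = -490216659*(-1/25280) - 30260/(6779*(-1/2316)) = 490216659/25280 - 30260/(-6779/2316) = 490216659/25280 - 30260*(-2316/6779) = 490216659/25280 + 70082160/6779 = 5094855736161/171373120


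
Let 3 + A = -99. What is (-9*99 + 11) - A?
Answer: -778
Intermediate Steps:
A = -102 (A = -3 - 99 = -102)
(-9*99 + 11) - A = (-9*99 + 11) - 1*(-102) = (-891 + 11) + 102 = -880 + 102 = -778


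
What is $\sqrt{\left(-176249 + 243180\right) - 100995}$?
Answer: $4 i \sqrt{2129} \approx 184.56 i$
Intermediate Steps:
$\sqrt{\left(-176249 + 243180\right) - 100995} = \sqrt{66931 - 100995} = \sqrt{-34064} = 4 i \sqrt{2129}$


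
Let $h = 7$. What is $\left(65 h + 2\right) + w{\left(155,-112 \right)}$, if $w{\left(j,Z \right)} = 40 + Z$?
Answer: $385$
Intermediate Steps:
$\left(65 h + 2\right) + w{\left(155,-112 \right)} = \left(65 \cdot 7 + 2\right) + \left(40 - 112\right) = \left(455 + 2\right) - 72 = 457 - 72 = 385$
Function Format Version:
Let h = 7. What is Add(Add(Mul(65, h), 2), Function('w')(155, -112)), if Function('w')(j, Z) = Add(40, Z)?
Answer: 385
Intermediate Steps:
Add(Add(Mul(65, h), 2), Function('w')(155, -112)) = Add(Add(Mul(65, 7), 2), Add(40, -112)) = Add(Add(455, 2), -72) = Add(457, -72) = 385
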